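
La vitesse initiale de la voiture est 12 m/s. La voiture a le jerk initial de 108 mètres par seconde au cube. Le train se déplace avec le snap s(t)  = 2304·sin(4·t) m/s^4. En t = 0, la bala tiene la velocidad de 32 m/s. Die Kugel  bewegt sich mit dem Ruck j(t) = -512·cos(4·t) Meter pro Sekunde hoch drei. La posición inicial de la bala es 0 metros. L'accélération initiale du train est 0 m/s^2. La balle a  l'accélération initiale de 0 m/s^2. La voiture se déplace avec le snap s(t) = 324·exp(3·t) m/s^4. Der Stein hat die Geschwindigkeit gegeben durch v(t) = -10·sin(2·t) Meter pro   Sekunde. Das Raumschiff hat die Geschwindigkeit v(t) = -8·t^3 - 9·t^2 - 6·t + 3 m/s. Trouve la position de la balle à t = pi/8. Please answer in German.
Wir müssen unsere Gleichung für den Ruck j(t) = -512·cos(4·t) 3-mal integrieren. Das Integral von dem Ruck ist die Beschleunigung. Mit a(0) = 0 erhalten wir a(t) = -128·sin(4·t). Mit ∫a(t)dt und Anwendung von v(0) = 32, finden wir v(t) = 32·cos(4·t). Mit ∫v(t)dt und Anwendung von x(0) = 0, finden wir x(t) = 8·sin(4·t). Aus der Gleichung für die Position x(t) = 8·sin(4·t), setzen wir t = pi/8 ein und erhalten x = 8.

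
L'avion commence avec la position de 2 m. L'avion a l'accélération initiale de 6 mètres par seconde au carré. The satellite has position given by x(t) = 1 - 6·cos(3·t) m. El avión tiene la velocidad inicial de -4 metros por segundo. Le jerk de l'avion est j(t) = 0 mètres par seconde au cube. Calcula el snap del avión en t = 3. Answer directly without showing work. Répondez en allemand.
Bei t = 3, s = 0.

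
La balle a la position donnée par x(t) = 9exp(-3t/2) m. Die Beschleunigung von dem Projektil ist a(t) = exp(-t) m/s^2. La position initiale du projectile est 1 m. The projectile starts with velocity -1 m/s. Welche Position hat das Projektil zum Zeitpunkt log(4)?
Wir müssen unsere Gleichung für die Beschleunigung a(t) = exp(-t) 2-mal integrieren. Die Stammfunktion von der Beschleunigung ist die Geschwindigkeit. Mit v(0) = -1 erhalten wir v(t) = -exp(-t). Mit ∫v(t)dt und Anwendung von x(0) = 1, finden wir x(t) = exp(-t). Mit x(t) = exp(-t) und Einsetzen von t = log(4), finden wir x = 1/4.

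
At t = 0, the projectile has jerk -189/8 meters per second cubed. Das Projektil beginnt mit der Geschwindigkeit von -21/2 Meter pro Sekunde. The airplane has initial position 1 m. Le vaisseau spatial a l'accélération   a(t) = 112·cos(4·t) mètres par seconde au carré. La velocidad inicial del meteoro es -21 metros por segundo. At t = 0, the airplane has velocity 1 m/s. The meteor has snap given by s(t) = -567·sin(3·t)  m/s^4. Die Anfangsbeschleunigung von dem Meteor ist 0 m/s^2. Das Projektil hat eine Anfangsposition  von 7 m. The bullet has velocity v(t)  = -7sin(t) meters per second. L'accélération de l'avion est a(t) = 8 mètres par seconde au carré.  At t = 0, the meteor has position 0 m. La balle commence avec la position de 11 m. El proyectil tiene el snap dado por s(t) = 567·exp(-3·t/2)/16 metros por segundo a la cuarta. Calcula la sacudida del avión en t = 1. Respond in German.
Um dies zu lösen, müssen wir 1 Ableitung unserer Gleichung für die Beschleunigung a(t) = 8 nehmen. Mit d/dt von a(t) finden wir j(t) = 0. Mit j(t) = 0 und Einsetzen von t = 1, finden wir j = 0.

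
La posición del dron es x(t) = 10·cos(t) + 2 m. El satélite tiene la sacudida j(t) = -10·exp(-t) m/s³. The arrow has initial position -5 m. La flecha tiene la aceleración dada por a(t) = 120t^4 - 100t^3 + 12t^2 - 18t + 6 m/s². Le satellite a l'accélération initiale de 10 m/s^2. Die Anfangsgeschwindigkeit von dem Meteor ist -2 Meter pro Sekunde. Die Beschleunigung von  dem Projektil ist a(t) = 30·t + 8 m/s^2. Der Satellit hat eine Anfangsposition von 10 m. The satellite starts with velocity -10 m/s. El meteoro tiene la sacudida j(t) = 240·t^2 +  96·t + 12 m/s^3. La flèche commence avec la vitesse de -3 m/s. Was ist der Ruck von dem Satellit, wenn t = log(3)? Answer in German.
Mit j(t) = -10·exp(-t) und Einsetzen von t = log(3), finden wir j = -10/3.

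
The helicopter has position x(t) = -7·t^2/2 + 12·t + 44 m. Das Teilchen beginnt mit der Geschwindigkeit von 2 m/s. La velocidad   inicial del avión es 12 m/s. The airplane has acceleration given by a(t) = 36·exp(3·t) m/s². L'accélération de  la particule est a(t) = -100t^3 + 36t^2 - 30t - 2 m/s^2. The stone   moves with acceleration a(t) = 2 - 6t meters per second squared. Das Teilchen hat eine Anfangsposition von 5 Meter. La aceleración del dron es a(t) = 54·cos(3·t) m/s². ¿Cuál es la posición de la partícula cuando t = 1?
Necesitamos integrar nuestra ecuación de la aceleración a(t) = -100·t^3 + 36·t^2 - 30·t - 2 2 veces. Tomando ∫a(t)dt y aplicando v(0) = 2, encontramos v(t) = -25·t^4 + 12·t^3 - 15·t^2 - 2·t + 2. La antiderivada de la velocidad es la posición. Usando x(0) = 5, obtenemos x(t) = -5·t^5 + 3·t^4 - 5·t^3 - t^2 + 2·t + 5. De la ecuación de la posición x(t) = -5·t^5 + 3·t^4 - 5·t^3 - t^2 + 2·t + 5, sustituimos t = 1 para obtener x = -1.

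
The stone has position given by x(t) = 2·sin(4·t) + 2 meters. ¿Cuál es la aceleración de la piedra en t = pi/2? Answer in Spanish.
Debemos derivar nuestra ecuación de la posición x(t) = 2·sin(4·t) + 2 2 veces. Derivando la posición, obtenemos la velocidad: v(t) = 8·cos(4·t). Derivando la velocidad, obtenemos la aceleración: a(t) = -32·sin(4·t). Usando a(t) = -32·sin(4·t) y sustituyendo t = pi/2, encontramos a = 0.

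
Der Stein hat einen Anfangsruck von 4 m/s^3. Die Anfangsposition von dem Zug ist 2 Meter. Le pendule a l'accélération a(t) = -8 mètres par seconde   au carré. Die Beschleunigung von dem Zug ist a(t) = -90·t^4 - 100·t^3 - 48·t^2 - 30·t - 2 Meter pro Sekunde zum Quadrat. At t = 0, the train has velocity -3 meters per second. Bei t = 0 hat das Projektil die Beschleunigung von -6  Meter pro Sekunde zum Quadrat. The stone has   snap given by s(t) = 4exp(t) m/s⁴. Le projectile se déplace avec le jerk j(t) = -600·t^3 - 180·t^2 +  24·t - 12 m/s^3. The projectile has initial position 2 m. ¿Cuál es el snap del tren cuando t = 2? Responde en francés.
Nous devons dériver notre équation de l'accélération a(t) = -90·t^4 - 100·t^3 - 48·t^2 - 30·t - 2 2 fois. La dérivée de l'accélération donne le jerk: j(t) = -360·t^3 - 300·t^2 - 96·t - 30. La dérivée du jerk donne le snap: s(t) = -1080·t^2 - 600·t - 96. En utilisant s(t) = -1080·t^2 - 600·t - 96 et en substituant t = 2, nous trouvons s = -5616.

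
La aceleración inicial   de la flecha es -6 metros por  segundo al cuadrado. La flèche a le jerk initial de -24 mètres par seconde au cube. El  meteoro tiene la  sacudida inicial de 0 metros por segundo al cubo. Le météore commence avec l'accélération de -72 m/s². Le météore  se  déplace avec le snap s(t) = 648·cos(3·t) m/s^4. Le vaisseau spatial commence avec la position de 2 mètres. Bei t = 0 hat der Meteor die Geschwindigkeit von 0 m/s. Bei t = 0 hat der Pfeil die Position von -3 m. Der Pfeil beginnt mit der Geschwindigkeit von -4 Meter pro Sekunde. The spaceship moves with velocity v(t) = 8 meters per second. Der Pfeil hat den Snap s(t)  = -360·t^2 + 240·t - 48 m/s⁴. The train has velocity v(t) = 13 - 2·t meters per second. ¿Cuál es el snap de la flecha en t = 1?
Tenemos el snap s(t) = -360·t^2 + 240·t - 48. Sustituyendo t = 1: s(1) = -168.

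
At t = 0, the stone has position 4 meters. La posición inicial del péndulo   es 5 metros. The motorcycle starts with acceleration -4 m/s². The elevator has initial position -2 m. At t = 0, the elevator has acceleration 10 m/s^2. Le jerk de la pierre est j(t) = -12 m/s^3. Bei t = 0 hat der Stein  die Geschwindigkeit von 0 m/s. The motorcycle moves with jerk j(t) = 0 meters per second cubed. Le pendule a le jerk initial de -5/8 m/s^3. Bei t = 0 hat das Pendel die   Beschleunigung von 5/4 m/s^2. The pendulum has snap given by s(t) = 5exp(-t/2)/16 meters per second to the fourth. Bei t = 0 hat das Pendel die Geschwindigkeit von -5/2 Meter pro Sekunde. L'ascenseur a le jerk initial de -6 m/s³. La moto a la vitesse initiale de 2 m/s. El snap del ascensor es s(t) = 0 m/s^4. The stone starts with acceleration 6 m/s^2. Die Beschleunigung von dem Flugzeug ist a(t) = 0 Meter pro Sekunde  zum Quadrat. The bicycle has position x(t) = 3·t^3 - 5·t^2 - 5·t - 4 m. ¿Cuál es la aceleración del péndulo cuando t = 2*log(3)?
Necesitamos integrar nuestra ecuación del snap s(t) = 5·exp(-t/2)/16 2 veces. Integrando el snap y usando la condición inicial j(0) = -5/8, obtenemos j(t) = -5·exp(-t/2)/8. Tomando ∫j(t)dt y aplicando a(0) = 5/4, encontramos a(t) = 5·exp(-t/2)/4. Usando a(t) = 5·exp(-t/2)/4 y sustituyendo t = 2*log(3), encontramos a = 5/12.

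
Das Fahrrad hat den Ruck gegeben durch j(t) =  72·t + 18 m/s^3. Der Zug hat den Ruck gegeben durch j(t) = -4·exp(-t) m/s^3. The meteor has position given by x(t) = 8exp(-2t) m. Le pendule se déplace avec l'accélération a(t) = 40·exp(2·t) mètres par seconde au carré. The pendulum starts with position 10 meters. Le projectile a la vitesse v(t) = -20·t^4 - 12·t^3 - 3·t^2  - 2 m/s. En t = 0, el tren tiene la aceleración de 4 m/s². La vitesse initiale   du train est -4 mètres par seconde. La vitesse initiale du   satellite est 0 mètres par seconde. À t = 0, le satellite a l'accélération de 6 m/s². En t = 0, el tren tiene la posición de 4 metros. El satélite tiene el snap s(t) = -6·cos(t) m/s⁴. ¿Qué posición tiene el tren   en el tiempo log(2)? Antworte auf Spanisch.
Necesitamos integrar nuestra ecuación de la sacudida j(t) = -4·exp(-t) 3 veces. Integrando la sacudida y usando la condición inicial a(0) = 4, obtenemos a(t) = 4·exp(-t). Tomando ∫a(t)dt y aplicando v(0) = -4, encontramos v(t) = -4·exp(-t). La antiderivada de la velocidad es la posición. Usando x(0) = 4, obtenemos x(t) = 4·exp(-t). Tenemos la posición x(t) = 4·exp(-t). Sustituyendo t = log(2): x(log(2)) = 2.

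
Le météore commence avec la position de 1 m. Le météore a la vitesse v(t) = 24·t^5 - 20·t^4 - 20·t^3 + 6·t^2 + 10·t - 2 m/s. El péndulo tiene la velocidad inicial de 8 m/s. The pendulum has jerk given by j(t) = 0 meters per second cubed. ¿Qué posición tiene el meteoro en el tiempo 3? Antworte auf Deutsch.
Ausgehend von der Geschwindigkeit v(t) = 24·t^5 - 20·t^4 - 20·t^3 + 6·t^2 + 10·t - 2, nehmen wir 1 Stammfunktion. Mit ∫v(t)dt und Anwendung von x(0) = 1, finden wir x(t) = 4·t^6 - 4·t^5 - 5·t^4 + 2·t^3 + 5·t^2 - 2·t + 1. Mit x(t) = 4·t^6 - 4·t^5 - 5·t^4 + 2·t^3 + 5·t^2 - 2·t + 1 und Einsetzen von t = 3, finden wir x = 1633.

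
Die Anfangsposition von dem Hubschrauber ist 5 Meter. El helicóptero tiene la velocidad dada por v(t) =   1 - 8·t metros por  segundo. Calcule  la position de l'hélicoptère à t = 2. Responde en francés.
Nous devons trouver la primitive de notre équation de la vitesse v(t) = 1 - 8·t 1 fois. L'intégrale de la vitesse, avec x(0) = 5, donne la position: x(t) = -4·t^2 + t + 5. En utilisant x(t) = -4·t^2 + t + 5 et en substituant t = 2, nous trouvons x = -9.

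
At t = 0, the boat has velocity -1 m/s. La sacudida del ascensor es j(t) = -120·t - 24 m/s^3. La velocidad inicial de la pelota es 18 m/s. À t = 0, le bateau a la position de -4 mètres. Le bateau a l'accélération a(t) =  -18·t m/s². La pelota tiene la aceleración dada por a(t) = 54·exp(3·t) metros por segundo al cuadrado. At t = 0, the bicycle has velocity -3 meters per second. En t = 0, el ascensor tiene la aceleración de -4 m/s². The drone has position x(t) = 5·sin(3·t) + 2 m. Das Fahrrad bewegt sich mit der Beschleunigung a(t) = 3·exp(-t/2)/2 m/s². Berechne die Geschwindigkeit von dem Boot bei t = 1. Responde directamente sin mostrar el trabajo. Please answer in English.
v(1) = -10.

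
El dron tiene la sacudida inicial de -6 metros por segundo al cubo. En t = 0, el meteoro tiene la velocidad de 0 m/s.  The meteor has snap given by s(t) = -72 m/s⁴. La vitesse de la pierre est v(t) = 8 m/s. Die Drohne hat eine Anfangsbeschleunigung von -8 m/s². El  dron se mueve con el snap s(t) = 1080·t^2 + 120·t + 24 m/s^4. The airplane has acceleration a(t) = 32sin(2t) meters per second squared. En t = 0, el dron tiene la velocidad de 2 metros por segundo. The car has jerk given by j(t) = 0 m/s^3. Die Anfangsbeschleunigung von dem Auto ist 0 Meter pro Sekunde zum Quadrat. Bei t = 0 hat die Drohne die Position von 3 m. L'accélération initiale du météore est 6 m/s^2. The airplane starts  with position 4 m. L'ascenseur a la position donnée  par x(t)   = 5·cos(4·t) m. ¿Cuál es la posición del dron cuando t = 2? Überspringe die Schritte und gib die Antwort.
x(2) = 223.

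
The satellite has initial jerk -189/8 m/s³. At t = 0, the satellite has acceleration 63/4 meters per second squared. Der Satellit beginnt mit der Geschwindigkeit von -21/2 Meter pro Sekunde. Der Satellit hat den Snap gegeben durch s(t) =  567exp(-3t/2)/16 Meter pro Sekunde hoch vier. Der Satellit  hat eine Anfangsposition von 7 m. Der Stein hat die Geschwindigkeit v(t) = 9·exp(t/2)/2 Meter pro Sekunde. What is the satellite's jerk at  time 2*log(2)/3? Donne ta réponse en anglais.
To find the answer, we compute 1 antiderivative of s(t) = 567·exp(-3·t/2)/16. The integral of snap is jerk. Using j(0) = -189/8, we get j(t) = -189·exp(-3·t/2)/8. We have jerk j(t) = -189·exp(-3·t/2)/8. Substituting t = 2*log(2)/3: j(2*log(2)/3) = -189/16.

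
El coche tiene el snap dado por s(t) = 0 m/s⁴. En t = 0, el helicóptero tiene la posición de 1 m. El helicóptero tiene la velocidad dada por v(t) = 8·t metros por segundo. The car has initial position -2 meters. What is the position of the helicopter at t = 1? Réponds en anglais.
To solve this, we need to take 1 antiderivative of our velocity equation v(t) = 8·t. Taking ∫v(t)dt and applying x(0) = 1, we find x(t) = 4·t^2 + 1. We have position x(t) = 4·t^2 + 1. Substituting t = 1: x(1) = 5.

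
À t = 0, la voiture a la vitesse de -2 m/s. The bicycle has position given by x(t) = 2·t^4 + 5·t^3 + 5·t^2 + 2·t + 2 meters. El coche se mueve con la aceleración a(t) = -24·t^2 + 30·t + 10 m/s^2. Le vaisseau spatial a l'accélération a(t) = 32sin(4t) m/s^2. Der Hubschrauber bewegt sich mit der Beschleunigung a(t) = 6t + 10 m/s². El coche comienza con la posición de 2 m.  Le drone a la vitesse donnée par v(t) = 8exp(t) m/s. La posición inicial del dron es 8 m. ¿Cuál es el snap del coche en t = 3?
Debemos derivar nuestra ecuación de la aceleración a(t) = -24·t^2 + 30·t + 10 2 veces. Tomando d/dt de a(t), encontramos j(t) = 30 - 48·t. Tomando d/dt de j(t), encontramos s(t) = -48. De la ecuación del snap s(t) = -48, sustituimos t = 3 para obtener s = -48.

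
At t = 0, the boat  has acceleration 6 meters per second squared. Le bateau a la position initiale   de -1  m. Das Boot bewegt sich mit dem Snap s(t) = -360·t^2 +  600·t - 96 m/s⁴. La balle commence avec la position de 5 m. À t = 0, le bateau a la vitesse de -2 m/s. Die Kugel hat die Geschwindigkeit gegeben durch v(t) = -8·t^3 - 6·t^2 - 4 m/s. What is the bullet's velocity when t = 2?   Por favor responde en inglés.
Using v(t) = -8·t^3 - 6·t^2 - 4 and substituting t = 2, we find v = -92.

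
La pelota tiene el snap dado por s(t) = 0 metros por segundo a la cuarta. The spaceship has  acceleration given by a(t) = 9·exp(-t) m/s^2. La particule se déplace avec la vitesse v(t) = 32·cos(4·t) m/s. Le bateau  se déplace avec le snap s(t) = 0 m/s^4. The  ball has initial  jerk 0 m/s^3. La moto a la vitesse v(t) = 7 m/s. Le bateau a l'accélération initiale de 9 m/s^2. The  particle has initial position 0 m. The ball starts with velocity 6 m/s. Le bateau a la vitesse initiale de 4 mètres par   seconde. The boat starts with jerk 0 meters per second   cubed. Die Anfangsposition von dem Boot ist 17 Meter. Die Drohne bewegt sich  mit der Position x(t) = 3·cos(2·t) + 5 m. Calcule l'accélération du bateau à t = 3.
En partant du snap s(t) = 0, nous prenons 2 intégrales. En intégrant le snap et en utilisant la condition initiale j(0) = 0, nous obtenons j(t) = 0. En prenant ∫j(t)dt et en appliquant a(0) = 9, nous trouvons a(t) = 9. Nous avons l'accélération a(t) = 9. En substituant t = 3: a(3) = 9.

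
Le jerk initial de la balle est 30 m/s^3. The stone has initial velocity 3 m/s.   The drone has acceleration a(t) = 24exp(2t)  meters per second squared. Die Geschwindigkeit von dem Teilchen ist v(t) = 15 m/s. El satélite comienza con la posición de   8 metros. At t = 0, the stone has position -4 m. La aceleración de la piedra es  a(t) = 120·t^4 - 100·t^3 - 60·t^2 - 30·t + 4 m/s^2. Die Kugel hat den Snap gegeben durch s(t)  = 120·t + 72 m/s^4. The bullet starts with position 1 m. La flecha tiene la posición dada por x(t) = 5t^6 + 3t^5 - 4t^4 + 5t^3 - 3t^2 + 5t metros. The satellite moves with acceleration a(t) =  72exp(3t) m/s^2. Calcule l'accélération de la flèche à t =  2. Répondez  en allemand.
Wir müssen unsere Gleichung für die Position x(t) = 5·t^6 + 3·t^5 - 4·t^4 + 5·t^3 - 3·t^2 + 5·t 2-mal ableiten. Mit d/dt von x(t) finden wir v(t) = 30·t^5 + 15·t^4 - 16·t^3 + 15·t^2 - 6·t + 5. Durch Ableiten von der Geschwindigkeit erhalten wir die Beschleunigung: a(t) = 150·t^4 + 60·t^3 - 48·t^2 + 30·t - 6. Wir haben die Beschleunigung a(t) = 150·t^4 + 60·t^3 - 48·t^2 + 30·t - 6. Durch Einsetzen von t = 2: a(2) = 2742.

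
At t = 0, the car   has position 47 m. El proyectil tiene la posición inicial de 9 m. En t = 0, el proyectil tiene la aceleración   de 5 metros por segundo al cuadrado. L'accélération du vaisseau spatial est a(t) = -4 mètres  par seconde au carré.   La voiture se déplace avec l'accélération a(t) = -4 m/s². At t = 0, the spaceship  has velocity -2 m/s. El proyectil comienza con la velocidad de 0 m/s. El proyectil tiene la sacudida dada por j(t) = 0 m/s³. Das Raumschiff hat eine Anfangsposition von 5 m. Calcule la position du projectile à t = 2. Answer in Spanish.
Para resolver esto, necesitamos tomar 3 integrales de nuestra ecuación de la sacudida j(t) = 0. La antiderivada de la sacudida, con a(0) = 5, da la aceleración: a(t) = 5. Tomando ∫a(t)dt y aplicando v(0) = 0, encontramos v(t) = 5·t. La antiderivada de la velocidad es la posición. Usando x(0) = 9, obtenemos x(t) = 5·t^2/2 + 9. Usando x(t) = 5·t^2/2 + 9 y sustituyendo t = 2, encontramos x = 19.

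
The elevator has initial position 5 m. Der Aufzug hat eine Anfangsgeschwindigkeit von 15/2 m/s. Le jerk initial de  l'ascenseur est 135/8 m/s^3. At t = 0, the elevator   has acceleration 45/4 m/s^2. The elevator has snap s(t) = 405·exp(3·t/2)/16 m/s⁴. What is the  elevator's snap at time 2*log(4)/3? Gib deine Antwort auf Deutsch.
Aus der Gleichung für den Snap s(t) = 405·exp(3·t/2)/16, setzen wir t = 2*log(4)/3 ein und erhalten s = 405/4.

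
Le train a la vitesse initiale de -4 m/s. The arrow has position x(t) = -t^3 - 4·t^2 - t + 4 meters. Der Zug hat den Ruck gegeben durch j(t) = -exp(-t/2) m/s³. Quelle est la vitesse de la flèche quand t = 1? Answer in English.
We must differentiate our position equation x(t) = -t^3 - 4·t^2 - t + 4 1 time. Differentiating position, we get velocity: v(t) = -3·t^2 - 8·t - 1. We have velocity v(t) = -3·t^2 - 8·t - 1. Substituting t = 1: v(1) = -12.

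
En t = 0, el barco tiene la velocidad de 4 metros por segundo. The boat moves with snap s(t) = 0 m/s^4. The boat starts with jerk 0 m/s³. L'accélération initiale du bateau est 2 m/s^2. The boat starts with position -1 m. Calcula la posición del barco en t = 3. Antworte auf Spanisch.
Para resolver esto, necesitamos tomar 4 antiderivadas de nuestra ecuación del snap s(t) = 0. Integrando el snap y usando la condición inicial j(0) = 0, obtenemos j(t) = 0. Tomando ∫j(t)dt y aplicando a(0) = 2, encontramos a(t) = 2. Integrando la aceleración y usando la condición inicial v(0) = 4, obtenemos v(t) = 2·t + 4. Integrando la velocidad y usando la condición inicial x(0) = -1, obtenemos x(t) = t^2 + 4·t - 1. Tenemos la posición x(t) = t^2 + 4·t - 1. Sustituyendo t = 3: x(3) = 20.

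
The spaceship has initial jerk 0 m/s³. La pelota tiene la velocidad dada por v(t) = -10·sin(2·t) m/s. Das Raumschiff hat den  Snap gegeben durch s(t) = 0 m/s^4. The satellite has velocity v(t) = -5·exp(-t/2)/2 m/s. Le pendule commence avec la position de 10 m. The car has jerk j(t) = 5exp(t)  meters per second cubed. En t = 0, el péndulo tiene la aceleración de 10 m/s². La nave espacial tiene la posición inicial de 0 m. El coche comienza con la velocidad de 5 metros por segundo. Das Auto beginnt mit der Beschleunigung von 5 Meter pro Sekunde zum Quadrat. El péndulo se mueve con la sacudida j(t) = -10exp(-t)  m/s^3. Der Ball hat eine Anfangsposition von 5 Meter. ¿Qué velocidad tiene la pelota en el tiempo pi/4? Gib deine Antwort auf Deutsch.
Mit v(t) = -10·sin(2·t) und Einsetzen von t = pi/4, finden wir v = -10.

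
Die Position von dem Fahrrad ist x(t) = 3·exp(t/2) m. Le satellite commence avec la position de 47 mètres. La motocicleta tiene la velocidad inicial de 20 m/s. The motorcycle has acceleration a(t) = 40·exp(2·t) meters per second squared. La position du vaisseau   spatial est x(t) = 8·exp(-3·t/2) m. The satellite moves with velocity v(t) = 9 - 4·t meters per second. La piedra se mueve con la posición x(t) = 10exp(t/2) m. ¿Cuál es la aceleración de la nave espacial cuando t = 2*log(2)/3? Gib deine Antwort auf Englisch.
We must differentiate our position equation x(t) = 8·exp(-3·t/2) 2 times. The derivative of position gives velocity: v(t) = -12·exp(-3·t/2). The derivative of velocity gives acceleration: a(t) = 18·exp(-3·t/2). We have acceleration a(t) = 18·exp(-3·t/2). Substituting t = 2*log(2)/3: a(2*log(2)/3) = 9.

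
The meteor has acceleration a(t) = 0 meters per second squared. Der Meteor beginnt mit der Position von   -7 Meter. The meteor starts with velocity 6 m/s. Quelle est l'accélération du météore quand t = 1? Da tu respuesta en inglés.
Using a(t) = 0 and substituting t = 1, we find a = 0.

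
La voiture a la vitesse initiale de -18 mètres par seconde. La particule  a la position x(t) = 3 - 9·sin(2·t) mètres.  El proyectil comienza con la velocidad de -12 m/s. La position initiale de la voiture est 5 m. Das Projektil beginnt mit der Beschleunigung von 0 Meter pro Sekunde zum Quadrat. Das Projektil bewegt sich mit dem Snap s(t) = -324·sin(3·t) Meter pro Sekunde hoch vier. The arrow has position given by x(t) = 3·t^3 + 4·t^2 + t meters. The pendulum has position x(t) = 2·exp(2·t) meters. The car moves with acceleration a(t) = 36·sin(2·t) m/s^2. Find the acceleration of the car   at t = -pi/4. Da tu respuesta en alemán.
Aus der Gleichung für die Beschleunigung a(t) = 36·sin(2·t), setzen wir t = -pi/4 ein und erhalten a = -36.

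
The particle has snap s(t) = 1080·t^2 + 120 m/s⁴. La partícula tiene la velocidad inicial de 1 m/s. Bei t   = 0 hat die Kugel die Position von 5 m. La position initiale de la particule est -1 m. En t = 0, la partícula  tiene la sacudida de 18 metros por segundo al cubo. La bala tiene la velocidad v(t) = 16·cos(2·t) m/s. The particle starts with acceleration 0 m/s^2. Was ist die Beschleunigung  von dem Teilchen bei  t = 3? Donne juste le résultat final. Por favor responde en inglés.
At t = 3, a = 7884.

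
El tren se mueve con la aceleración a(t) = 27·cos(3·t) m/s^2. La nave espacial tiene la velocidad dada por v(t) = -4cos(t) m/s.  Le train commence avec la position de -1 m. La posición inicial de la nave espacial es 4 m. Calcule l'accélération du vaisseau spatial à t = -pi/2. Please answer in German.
Wir müssen unsere Gleichung für die Geschwindigkeit v(t) = -4·cos(t) 1-mal ableiten. Mit d/dt von v(t) finden wir a(t) = 4·sin(t). Aus der Gleichung für die Beschleunigung a(t) = 4·sin(t), setzen wir t = -pi/2 ein und erhalten a = -4.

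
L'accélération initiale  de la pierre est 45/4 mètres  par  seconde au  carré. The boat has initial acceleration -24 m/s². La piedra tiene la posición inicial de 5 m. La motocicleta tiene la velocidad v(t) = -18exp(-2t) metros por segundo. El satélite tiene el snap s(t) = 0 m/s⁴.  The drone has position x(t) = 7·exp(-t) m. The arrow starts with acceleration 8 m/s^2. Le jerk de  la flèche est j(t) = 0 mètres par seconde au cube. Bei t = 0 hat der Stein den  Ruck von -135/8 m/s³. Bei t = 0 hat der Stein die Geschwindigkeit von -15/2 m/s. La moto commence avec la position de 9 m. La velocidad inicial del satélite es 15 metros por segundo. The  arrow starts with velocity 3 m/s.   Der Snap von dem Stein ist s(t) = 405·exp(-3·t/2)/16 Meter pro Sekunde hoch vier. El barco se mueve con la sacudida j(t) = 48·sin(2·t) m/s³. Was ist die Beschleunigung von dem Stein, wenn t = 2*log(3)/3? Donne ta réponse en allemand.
Um dies zu lösen, müssen wir 2 Stammfunktionen unserer Gleichung für den Snap s(t) = 405·exp(-3·t/2)/16 finden. Mit ∫s(t)dt und Anwendung von j(0) = -135/8, finden wir j(t) = -135·exp(-3·t/2)/8. Durch Integration von dem Ruck und Verwendung der Anfangsbedingung a(0) = 45/4, erhalten wir a(t) = 45·exp(-3·t/2)/4. Wir haben die Beschleunigung a(t) = 45·exp(-3·t/2)/4. Durch Einsetzen von t = 2*log(3)/3: a(2*log(3)/3) = 15/4.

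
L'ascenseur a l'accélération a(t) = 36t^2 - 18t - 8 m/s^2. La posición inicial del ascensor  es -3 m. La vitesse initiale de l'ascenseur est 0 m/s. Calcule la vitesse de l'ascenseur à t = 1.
Nous devons trouver l'intégrale de notre équation de l'accélération a(t) = 36·t^2 - 18·t - 8 1 fois. En intégrant l'accélération et en utilisant la condition initiale v(0) = 0, nous obtenons v(t) = t·(12·t^2 - 9·t - 8). De l'équation de la vitesse v(t) = t·(12·t^2 - 9·t - 8), nous substituons t = 1 pour obtenir v = -5.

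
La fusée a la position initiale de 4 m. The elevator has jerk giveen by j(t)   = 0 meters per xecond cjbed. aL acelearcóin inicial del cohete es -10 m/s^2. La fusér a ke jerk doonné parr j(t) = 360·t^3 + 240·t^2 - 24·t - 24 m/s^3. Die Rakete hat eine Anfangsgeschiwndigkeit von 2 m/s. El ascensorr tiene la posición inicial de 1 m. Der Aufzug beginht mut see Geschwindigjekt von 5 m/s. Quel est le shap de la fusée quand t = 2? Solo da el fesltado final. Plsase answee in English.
At t = 2, s = 5256.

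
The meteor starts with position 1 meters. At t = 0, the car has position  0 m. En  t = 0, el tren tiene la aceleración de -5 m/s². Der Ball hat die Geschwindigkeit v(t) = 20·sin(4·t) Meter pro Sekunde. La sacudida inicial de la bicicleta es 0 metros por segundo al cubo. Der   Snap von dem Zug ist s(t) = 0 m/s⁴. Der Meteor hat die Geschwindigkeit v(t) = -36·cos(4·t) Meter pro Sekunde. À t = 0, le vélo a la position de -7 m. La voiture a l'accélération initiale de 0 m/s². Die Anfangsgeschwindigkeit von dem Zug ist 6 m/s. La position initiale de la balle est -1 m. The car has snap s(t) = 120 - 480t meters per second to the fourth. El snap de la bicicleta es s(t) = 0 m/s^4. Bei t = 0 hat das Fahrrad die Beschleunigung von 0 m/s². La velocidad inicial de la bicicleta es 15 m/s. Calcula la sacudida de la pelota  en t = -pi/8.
Partiendo de la velocidad v(t) = 20·sin(4·t), tomamos 2 derivadas. Tomando d/dt de v(t), encontramos a(t) = 80·cos(4·t). La derivada de la aceleración da la sacudida: j(t) = -320·sin(4·t). De la ecuación de la sacudida j(t) = -320·sin(4·t), sustituimos t = -pi/8 para obtener j = 320.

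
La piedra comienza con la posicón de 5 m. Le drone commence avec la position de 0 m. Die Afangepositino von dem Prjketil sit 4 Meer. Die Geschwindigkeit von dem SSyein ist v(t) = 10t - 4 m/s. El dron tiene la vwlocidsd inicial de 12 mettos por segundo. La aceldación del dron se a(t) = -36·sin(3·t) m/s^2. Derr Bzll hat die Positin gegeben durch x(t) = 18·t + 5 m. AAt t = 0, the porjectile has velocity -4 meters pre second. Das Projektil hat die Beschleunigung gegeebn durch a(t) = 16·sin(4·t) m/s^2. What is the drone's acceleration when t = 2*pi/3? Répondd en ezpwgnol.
De la ecuación de la aceleración a(t) = -36·sin(3·t), sustituimos t = 2*pi/3 para obtener a = 0.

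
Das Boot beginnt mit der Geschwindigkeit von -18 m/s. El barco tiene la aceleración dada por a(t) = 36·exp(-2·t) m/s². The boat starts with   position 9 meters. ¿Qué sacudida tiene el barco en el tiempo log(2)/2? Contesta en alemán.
Ausgehend von der Beschleunigung a(t) = 36·exp(-2·t), nehmen wir 1 Ableitung. Mit d/dt von a(t) finden wir j(t) = -72·exp(-2·t). Aus der Gleichung für den Ruck j(t) = -72·exp(-2·t), setzen wir t = log(2)/2 ein und erhalten j = -36.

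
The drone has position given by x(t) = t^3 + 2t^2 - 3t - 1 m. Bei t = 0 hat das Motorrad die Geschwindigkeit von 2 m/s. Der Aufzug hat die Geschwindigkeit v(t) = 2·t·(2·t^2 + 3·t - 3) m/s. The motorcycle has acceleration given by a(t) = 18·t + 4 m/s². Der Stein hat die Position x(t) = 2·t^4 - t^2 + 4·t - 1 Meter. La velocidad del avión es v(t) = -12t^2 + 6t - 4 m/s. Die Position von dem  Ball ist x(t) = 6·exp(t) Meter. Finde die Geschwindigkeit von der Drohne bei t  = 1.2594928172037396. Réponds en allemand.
Um dies zu lösen, müssen wir 1 Ableitung unserer Gleichung für die Position x(t) = t^3 + 2·t^2 - 3·t - 1 nehmen. Die Ableitung von der Position ergibt die Geschwindigkeit: v(t) = 3·t^2 + 4·t - 3. Wir haben die Geschwindigkeit v(t) = 3·t^2 + 4·t - 3. Durch Einsetzen von t = 1.2594928172037396: v(1.2594928172037396) = 6.79693773857840.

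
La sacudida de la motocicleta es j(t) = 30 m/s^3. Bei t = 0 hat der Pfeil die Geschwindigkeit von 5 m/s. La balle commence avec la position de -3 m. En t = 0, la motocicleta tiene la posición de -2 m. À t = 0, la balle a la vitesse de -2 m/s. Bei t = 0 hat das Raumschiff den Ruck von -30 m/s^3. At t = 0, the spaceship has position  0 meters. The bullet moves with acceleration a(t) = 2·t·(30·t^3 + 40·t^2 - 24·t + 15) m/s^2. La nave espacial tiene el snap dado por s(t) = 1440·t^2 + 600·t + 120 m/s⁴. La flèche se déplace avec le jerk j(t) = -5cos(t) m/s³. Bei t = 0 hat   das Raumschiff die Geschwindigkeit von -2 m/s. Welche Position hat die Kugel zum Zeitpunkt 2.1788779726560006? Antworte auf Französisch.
En partant de l'accélération a(t) = 2·t·(30·t^3 + 40·t^2 - 24·t + 15), nous prenons 2 intégrales. La primitive de l'accélération est la vitesse. En utilisant v(0) = -2, nous obtenons v(t) = 12·t^5 + 20·t^4 - 16·t^3 + 15·t^2 - 2. La primitive de la vitesse est la position. En utilisant x(0) = -3, nous obtenons x(t) = 2·t^6 + 4·t^5 - 4·t^4 + 5·t^3 - 2·t - 3. Nous avons la position x(t) = 2·t^6 + 4·t^5 - 4·t^4 + 5·t^3 - 2·t - 3. En substituant t = 2.1788779726560006: x(2.1788779726560006) = 364.652383676107.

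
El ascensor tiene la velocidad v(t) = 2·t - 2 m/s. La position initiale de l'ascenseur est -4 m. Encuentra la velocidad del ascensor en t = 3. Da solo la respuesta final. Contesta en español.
En t = 3, v = 4.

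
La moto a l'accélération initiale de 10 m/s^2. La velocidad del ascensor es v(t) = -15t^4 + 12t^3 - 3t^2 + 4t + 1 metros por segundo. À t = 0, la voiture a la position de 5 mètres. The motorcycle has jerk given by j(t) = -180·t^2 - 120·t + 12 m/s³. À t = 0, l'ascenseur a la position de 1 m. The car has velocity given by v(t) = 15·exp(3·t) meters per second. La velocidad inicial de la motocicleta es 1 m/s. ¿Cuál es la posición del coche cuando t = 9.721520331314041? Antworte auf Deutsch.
Wir müssen das Integral unserer Gleichung für die Geschwindigkeit v(t) = 15·exp(3·t) 1-mal finden. Das Integral von der Geschwindigkeit ist die Position. Mit x(0) = 5 erhalten wir x(t) = 5·exp(3·t). Mit x(t) = 5·exp(3·t) und Einsetzen von t = 9.721520331314041, finden wir x = 23172767868229.0.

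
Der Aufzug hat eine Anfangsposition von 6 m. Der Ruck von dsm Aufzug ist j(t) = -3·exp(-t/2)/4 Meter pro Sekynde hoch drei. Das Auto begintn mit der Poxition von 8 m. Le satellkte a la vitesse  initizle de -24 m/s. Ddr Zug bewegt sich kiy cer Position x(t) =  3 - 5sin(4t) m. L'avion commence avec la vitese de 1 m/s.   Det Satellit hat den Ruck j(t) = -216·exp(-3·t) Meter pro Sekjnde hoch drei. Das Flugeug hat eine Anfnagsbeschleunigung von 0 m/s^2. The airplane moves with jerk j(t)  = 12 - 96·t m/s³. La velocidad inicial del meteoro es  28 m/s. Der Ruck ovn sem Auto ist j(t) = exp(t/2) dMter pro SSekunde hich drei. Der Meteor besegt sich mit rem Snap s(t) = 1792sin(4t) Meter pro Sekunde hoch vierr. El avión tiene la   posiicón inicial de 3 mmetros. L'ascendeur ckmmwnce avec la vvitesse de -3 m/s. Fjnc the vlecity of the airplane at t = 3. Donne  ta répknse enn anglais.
We must find the integral of our jerk equation j(t) = 12 - 96·t 2 times. Finding the antiderivative of j(t) and using a(0) = 0: a(t) = 12·t·(1 - 4·t). Taking ∫a(t)dt and applying v(0) = 1, we find v(t) = -16·t^3 + 6·t^2 + 1. We have velocity v(t) = -16·t^3 + 6·t^2 + 1. Substituting t = 3: v(3) = -377.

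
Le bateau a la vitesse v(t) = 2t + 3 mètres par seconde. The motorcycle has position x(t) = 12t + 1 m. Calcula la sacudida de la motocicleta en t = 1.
Debemos derivar nuestra ecuación de la posición x(t) = 12·t + 1 3 veces. Tomando d/dt de x(t), encontramos v(t) = 12. Derivando la velocidad, obtenemos la aceleración: a(t) = 0. Derivando la aceleración, obtenemos la sacudida: j(t) = 0. Usando j(t) = 0 y sustituyendo t = 1, encontramos j = 0.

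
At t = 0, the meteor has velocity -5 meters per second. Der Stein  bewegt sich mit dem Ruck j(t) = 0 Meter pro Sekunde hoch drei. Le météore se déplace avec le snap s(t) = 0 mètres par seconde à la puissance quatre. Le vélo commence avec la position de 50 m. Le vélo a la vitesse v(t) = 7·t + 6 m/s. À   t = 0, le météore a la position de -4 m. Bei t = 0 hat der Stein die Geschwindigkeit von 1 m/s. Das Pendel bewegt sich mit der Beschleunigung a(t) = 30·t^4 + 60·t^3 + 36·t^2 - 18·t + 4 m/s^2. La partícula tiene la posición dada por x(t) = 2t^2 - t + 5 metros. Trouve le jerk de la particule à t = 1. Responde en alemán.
Um dies zu lösen, müssen wir 3 Ableitungen unserer Gleichung für die Position x(t) = 2·t^2 - t + 5 nehmen. Durch Ableiten von der Position erhalten wir die Geschwindigkeit: v(t) = 4·t - 1. Durch Ableiten von der Geschwindigkeit erhalten wir die Beschleunigung: a(t) = 4. Durch Ableiten von der Beschleunigung erhalten wir den Ruck: j(t) = 0. Wir haben den Ruck j(t) = 0. Durch Einsetzen von t = 1: j(1) = 0.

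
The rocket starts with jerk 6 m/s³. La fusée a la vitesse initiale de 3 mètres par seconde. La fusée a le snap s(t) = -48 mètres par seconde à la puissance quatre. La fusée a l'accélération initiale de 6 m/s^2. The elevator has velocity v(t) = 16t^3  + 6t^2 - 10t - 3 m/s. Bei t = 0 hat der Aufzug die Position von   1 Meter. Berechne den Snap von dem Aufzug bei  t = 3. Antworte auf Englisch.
Starting from velocity v(t) = 16·t^3 + 6·t^2 - 10·t - 3, we take 3 derivatives. The derivative of velocity gives acceleration: a(t) = 48·t^2 + 12·t - 10. The derivative of acceleration gives jerk: j(t) = 96·t + 12. Differentiating jerk, we get snap: s(t) = 96. Using s(t) = 96 and substituting t = 3, we find s = 96.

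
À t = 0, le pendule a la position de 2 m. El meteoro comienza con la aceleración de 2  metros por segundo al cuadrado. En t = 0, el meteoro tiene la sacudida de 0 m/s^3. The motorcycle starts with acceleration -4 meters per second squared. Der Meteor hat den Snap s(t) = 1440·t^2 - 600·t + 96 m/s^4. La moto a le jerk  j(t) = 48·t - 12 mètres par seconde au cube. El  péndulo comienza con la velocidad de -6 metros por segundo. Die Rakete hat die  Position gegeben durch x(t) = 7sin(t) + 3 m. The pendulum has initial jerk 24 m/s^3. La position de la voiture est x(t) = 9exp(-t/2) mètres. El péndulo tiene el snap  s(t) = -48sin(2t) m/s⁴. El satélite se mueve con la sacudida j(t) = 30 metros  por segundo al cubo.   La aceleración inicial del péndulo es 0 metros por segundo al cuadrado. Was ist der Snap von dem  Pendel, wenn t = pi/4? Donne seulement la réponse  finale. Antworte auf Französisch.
s(pi/4) = -48.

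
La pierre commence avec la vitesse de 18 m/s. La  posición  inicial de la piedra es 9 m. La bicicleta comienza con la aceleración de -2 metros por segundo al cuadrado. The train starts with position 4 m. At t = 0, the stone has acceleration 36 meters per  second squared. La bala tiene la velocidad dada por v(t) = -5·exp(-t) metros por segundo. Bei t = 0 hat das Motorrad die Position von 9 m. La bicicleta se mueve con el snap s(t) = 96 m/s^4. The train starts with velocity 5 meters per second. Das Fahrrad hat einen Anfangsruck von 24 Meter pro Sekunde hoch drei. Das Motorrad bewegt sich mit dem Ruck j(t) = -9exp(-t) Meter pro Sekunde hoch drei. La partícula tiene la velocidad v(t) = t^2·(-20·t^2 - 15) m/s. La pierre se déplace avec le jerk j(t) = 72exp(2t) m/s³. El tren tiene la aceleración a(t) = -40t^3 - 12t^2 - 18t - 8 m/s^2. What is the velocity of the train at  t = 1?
We need to integrate our acceleration equation a(t) = -40·t^3 - 12·t^2 - 18·t - 8 1 time. Integrating acceleration and using the initial condition v(0) = 5, we get v(t) = -10·t^4 - 4·t^3 - 9·t^2 - 8·t + 5. From the given velocity equation v(t) = -10·t^4 - 4·t^3 - 9·t^2 - 8·t + 5, we substitute t = 1 to get v = -26.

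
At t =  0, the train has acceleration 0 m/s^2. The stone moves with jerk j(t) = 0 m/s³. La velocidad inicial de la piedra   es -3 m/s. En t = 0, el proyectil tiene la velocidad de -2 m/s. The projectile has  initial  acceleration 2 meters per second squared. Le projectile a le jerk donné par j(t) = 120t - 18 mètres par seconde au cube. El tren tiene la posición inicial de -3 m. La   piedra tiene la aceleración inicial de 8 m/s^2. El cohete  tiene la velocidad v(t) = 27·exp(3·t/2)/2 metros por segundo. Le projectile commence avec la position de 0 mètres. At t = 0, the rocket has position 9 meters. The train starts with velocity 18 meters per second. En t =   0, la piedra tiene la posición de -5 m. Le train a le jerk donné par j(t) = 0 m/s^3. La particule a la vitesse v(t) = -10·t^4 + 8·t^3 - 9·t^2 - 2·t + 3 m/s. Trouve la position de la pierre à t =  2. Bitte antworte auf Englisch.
We need to integrate our jerk equation j(t) = 0 3 times. Taking ∫j(t)dt and applying a(0) = 8, we find a(t) = 8. The antiderivative of acceleration, with v(0) = -3, gives velocity: v(t) = 8·t - 3. Finding the integral of v(t) and using x(0) = -5: x(t) = 4·t^2 - 3·t - 5. We have position x(t) = 4·t^2 - 3·t - 5. Substituting t = 2: x(2) = 5.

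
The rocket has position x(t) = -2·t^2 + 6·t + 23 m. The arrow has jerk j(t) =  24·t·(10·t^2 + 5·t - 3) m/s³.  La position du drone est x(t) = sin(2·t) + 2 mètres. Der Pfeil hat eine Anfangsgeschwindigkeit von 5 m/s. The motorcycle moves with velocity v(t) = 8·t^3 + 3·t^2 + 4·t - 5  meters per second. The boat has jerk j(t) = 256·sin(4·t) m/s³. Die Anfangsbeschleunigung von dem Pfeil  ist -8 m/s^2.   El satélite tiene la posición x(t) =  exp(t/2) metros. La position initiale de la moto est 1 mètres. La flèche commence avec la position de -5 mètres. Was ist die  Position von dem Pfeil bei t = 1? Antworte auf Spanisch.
Para resolver esto, necesitamos tomar 3 antiderivadas de nuestra ecuación de la sacudida j(t) = 24·t·(10·t^2 + 5·t - 3). Integrando la sacudida y usando la condición inicial a(0) = -8, obtenemos a(t) = 60·t^4 + 40·t^3 - 36·t^2 - 8. Tomando ∫a(t)dt y aplicando v(0) = 5, encontramos v(t) = 12·t^5 + 10·t^4 - 12·t^3 - 8·t + 5. La antiderivada de la velocidad es la posición. Usando x(0) = -5, obtenemos x(t) = 2·t^6 + 2·t^5 - 3·t^4 - 4·t^2 + 5·t - 5. Tenemos la posición x(t) = 2·t^6 + 2·t^5 - 3·t^4 - 4·t^2 + 5·t - 5. Sustituyendo t = 1: x(1) = -3.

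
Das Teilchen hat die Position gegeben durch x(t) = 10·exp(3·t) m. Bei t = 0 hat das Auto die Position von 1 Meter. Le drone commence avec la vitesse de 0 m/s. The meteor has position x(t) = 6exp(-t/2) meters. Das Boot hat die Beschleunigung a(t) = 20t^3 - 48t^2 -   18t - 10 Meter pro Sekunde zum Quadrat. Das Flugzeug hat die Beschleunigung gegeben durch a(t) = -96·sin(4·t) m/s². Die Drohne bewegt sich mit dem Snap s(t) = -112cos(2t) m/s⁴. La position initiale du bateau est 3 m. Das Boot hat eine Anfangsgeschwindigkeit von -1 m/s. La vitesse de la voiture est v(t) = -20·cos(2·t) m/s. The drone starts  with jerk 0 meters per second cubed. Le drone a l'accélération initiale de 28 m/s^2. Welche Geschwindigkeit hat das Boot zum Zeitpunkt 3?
Um dies zu lösen, müssen wir 1 Stammfunktion unserer Gleichung für die Beschleunigung a(t) = 20·t^3 - 48·t^2 - 18·t - 10 finden. Mit ∫a(t)dt und Anwendung von v(0) = -1, finden wir v(t) = 5·t^4 - 16·t^3 - 9·t^2 - 10·t - 1. Aus der Gleichung für die Geschwindigkeit v(t) = 5·t^4 - 16·t^3 - 9·t^2 - 10·t - 1, setzen wir t = 3 ein und erhalten v = -139.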